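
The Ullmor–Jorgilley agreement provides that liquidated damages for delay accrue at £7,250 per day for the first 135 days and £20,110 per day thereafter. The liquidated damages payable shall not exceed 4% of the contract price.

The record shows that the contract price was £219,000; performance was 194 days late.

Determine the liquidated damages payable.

First 135 days: 135 × £7,250 = £978,750
Remaining days: (194 − 135) × £20,110 = £1,186,490
Accrued per-day damages: £978,750 + £1,186,490 = £2,165,240
Cap: 4% of £219,000 = £8,760
Cap at £8,760: £2,165,240 exceeds the cap → £8,760

Liquidated damages: £8,760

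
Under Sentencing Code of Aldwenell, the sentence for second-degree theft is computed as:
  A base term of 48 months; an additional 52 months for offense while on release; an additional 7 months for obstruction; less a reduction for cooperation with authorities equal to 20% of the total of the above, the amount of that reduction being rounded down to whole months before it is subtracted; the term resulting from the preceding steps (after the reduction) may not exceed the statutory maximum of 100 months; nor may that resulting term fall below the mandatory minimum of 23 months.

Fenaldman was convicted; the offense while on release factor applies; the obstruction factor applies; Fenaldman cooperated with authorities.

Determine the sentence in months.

86 months

Offense while on release enhancement: +52 months
Obstruction enhancement: +7 months
Adjusted term: 48 months + 52 months + 7 months = 107 months
Cooperation with authorities reduction: 20% of 107 months = 21 months (rounded down)
After reduction: 107 − 21 = 86 months
Cap at 100 months: 86 months is within the cap, no reduction.
Minimum 23 months: 86 months meets the minimum, no increase.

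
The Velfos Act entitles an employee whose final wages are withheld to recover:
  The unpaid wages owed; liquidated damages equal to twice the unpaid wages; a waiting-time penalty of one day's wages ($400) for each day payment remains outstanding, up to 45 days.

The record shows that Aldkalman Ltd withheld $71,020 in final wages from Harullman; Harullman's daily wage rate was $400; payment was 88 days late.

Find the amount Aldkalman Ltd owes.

Doubled: 2 × $71,020 = $142,040
Penalty days: min(88, 45) = 45
Waiting-time penalty: 45 × $400 = $18,000
Total award: $71,020 + $142,040 + $18,000 = $231,060

$231,060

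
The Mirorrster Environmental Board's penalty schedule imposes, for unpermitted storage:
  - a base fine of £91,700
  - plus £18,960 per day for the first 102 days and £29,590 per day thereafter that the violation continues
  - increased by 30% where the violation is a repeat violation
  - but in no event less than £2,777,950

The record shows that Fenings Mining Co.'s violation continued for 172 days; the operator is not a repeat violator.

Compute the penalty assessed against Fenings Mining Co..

First 102 days: 102 × £18,960 = £1,933,920
Remaining days: (172 − 102) × £29,590 = £2,071,300
Per-day component: £1,933,920 + £2,071,300 = £4,005,220
Base plus per-day: £91,700 + £4,005,220 = £4,096,920
The operator is not a repeat violator: no 30% increase.
Minimum £2,777,950: £4,096,920 meets the minimum, no increase.

£4,096,920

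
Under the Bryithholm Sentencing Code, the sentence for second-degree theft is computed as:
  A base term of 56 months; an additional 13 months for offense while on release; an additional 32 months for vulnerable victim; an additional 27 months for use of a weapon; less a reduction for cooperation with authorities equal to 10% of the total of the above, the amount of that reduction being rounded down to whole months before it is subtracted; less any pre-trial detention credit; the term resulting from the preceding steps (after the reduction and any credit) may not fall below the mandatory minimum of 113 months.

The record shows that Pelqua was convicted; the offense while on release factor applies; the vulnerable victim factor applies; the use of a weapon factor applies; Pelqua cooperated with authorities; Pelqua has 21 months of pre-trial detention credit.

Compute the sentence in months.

Offense while on release enhancement: +13 months
Vulnerable victim enhancement: +32 months
Use of a weapon enhancement: +27 months
Adjusted term: 56 months + 13 months + 32 months + 27 months = 128 months
Cooperation with authorities reduction: 10% of 128 months = 12 months (rounded down)
After reduction: 128 − 12 = 116 months
Less pre-trial detention credit: 116 months − 21 months = 95 months
Minimum 113 months: 95 months is below the minimum → 113 months

113 months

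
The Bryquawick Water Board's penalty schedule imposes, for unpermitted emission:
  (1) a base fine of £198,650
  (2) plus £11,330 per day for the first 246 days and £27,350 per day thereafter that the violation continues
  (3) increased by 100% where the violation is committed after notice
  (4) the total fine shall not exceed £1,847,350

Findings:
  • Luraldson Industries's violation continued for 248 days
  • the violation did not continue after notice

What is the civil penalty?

Civil penalty: £1,847,350

First 246 days: 246 × £11,330 = £2,787,180
Remaining days: (248 − 246) × £27,350 = £54,700
Per-day component: £2,787,180 + £54,700 = £2,841,880
Base plus per-day: £198,650 + £2,841,880 = £3,040,530
The violation did not continue after notice: no 100% increase.
Cap at £1,847,350: £3,040,530 exceeds the cap → £1,847,350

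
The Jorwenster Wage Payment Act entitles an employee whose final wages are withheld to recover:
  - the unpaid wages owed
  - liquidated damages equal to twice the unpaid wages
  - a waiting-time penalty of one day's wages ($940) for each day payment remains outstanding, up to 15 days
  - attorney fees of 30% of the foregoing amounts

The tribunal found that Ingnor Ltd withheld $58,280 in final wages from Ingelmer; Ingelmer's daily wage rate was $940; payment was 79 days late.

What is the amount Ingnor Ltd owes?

Doubled: 2 × $58,280 = $116,560
Penalty days: min(79, 15) = 15
Waiting-time penalty: 15 × $940 = $14,100
Subtotal: $58,280 + $116,560 + $14,100 = $188,940
Attorney fees: 30% of $188,940 = $56,682
Total award: $188,940 + $56,682 = $245,622

$245,622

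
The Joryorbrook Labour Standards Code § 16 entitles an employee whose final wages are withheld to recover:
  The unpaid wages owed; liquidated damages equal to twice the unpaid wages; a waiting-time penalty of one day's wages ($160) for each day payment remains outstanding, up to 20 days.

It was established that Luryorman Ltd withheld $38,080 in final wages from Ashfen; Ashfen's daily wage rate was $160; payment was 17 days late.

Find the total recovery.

$116,960

Doubled: 2 × $38,080 = $76,160
Penalty days: min(17, 20) = 17
Waiting-time penalty: 17 × $160 = $2,720
Total award: $38,080 + $76,160 + $2,720 = $116,960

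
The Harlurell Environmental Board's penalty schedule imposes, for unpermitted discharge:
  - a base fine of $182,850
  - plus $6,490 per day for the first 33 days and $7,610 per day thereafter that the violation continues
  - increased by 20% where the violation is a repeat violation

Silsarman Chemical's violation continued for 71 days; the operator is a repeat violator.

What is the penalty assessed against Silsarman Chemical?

First 33 days: 33 × $6,490 = $214,170
Remaining days: (71 − 33) × $7,610 = $289,180
Per-day component: $214,170 + $289,180 = $503,350
Base plus per-day: $182,850 + $503,350 = $686,200
Enhancement: 20% of $686,200 = $137,240
Enhanced fine: $686,200 + $137,240 = $823,440

Civil penalty: $823,440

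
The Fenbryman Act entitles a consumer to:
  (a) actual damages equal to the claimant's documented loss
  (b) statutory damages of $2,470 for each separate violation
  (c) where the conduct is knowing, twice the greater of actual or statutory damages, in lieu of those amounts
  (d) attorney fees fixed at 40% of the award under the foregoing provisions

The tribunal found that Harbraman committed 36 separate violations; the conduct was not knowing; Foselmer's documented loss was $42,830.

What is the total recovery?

Total recovery: $184,450

Statutory damages: 36 × $2,470 = $88,920
Conduct not knowing: the in-lieu enhancement does not apply.
Actual plus statutory damages: $42,830 + $88,920 = $131,750
Attorney fees: 40% of $131,750 = $52,700
Total recovery: $131,750 + $52,700 = $184,450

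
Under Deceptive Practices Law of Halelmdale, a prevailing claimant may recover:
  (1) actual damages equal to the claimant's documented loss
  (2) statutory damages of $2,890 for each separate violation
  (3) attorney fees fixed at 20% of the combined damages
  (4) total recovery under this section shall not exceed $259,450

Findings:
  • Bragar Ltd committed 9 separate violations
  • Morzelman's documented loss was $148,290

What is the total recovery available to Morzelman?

$209,160

Statutory damages: 9 × $2,890 = $26,010
Combined damages: $148,290 + $26,010 = $174,300
Attorney fees: 20% of $174,300 = $34,860
Total before cap: $174,300 + $34,860 = $209,160
Cap at $259,450: $209,160 is within the cap, no reduction.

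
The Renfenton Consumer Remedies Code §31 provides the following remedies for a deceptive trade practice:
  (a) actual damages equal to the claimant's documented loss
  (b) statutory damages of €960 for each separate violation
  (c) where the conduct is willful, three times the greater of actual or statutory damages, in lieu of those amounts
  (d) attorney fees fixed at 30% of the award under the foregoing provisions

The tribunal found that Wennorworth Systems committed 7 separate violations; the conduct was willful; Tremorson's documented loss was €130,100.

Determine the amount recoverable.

Statutory damages: 7 × €960 = €6,720
Greater of actual damages (€130,100) or statutory damages (€6,720): €130,100
Trebled: 3 × €130,100 = €390,300
Attorney fees: 30% of €390,300 = €117,090
Total recovery: €390,300 + €117,090 = €507,390

€507,390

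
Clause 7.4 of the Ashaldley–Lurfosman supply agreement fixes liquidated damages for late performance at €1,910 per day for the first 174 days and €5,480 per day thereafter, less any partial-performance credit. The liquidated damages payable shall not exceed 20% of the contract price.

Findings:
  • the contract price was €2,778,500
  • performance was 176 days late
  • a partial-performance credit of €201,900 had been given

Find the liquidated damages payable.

€141,400

First 174 days: 174 × €1,910 = €332,340
Remaining days: (176 − 174) × €5,480 = €10,960
Accrued per-day damages: €332,340 + €10,960 = €343,300
Less partial-performance credit: €343,300 − €201,900 = €141,400
Cap: 20% of €2,778,500 = €555,700
Cap at €555,700: €141,400 is within the cap, no reduction.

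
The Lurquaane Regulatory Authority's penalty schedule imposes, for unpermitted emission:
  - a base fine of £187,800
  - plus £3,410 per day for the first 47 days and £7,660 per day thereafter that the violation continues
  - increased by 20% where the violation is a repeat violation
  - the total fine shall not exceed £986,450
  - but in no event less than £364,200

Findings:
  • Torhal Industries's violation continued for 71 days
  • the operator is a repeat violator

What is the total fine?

First 47 days: 47 × £3,410 = £160,270
Remaining days: (71 − 47) × £7,660 = £183,840
Per-day component: £160,270 + £183,840 = £344,110
Base plus per-day: £187,800 + £344,110 = £531,910
Enhancement: 20% of £531,910 = £106,382
Enhanced fine: £531,910 + £106,382 = £638,292
Cap at £986,450: £638,292 is within the cap, no reduction.
Minimum £364,200: £638,292 meets the minimum, no increase.

£638,292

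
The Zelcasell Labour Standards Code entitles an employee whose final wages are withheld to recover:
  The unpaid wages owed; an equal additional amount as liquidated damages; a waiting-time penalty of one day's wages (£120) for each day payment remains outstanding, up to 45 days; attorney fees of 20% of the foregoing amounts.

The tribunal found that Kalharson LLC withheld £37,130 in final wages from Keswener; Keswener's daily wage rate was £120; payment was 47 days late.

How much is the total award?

£95,592

Liquidated damages (equal amount): £37,130
Penalty days: min(47, 45) = 45
Waiting-time penalty: 45 × £120 = £5,400
Subtotal: £37,130 + £37,130 + £5,400 = £79,660
Attorney fees: 20% of £79,660 = £15,932
Total award: £79,660 + £15,932 = £95,592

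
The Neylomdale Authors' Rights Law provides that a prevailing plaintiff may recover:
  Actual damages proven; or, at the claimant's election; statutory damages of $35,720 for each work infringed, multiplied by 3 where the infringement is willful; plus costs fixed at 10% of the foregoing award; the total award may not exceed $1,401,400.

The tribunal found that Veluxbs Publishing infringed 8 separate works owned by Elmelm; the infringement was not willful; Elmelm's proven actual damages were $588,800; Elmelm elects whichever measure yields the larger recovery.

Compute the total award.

Statutory damages: 8 × $35,720 = $285,760
Infringement not willful: no ×3 enhancement.
Greater of actual damages ($588,800) or statutory damages ($285,760): $588,800
Costs: 10% of $588,800 = $58,880
Award plus costs: $588,800 + $58,880 = $647,680
Cap at $1,401,400: $647,680 is within the cap, no reduction.

$647,680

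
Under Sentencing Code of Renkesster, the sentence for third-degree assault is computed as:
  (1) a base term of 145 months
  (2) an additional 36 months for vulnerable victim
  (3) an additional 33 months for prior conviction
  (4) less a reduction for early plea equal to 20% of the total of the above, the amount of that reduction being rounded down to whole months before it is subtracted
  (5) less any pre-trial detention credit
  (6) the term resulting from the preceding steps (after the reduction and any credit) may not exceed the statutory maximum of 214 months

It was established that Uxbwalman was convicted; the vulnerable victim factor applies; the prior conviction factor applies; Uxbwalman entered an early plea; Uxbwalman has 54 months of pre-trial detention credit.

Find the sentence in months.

Vulnerable victim enhancement: +36 months
Prior conviction enhancement: +33 months
Adjusted term: 145 months + 36 months + 33 months = 214 months
Early plea reduction: 20% of 214 months = 42 months (rounded down)
After reduction: 214 − 42 = 172 months
Less pre-trial detention credit: 172 months − 54 months = 118 months
Cap at 214 months: 118 months is within the cap, no reduction.

118 months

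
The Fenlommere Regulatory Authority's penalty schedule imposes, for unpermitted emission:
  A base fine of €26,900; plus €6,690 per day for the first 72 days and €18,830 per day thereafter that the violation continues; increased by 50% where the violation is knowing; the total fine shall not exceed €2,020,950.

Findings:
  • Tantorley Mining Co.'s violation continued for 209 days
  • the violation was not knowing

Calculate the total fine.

First 72 days: 72 × €6,690 = €481,680
Remaining days: (209 − 72) × €18,830 = €2,579,710
Per-day component: €481,680 + €2,579,710 = €3,061,390
Base plus per-day: €26,900 + €3,061,390 = €3,088,290
The violation was not knowing: no 50% increase.
Cap at €2,020,950: €3,088,290 exceeds the cap → €2,020,950

Civil penalty: €2,020,950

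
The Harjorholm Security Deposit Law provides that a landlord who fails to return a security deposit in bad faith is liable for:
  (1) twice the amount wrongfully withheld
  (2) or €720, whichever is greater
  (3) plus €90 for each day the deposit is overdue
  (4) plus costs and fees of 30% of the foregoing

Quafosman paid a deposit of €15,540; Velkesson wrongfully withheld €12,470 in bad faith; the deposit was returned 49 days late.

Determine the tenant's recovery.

€38,155

Doubled: 2 × €12,470 = €24,940
Minimum €720: €24,940 meets the minimum, no increase.
Late-return penalty: 49 × €90 = €4,410
Damages plus late penalty: €24,940 + €4,410 = €29,350
Costs and fees: 30% of €29,350 = €8,805
Total recovery: €29,350 + €8,805 = €38,155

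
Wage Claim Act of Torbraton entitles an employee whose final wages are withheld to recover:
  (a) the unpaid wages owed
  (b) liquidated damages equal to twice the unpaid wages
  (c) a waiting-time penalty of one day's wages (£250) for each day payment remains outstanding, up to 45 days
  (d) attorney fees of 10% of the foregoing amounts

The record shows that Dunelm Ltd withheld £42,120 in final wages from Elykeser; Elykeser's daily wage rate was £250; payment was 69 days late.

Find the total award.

Doubled: 2 × £42,120 = £84,240
Penalty days: min(69, 45) = 45
Waiting-time penalty: 45 × £250 = £11,250
Subtotal: £42,120 + £84,240 + £11,250 = £137,610
Attorney fees: 10% of £137,610 = £13,761
Total award: £137,610 + £13,761 = £151,371

£151,371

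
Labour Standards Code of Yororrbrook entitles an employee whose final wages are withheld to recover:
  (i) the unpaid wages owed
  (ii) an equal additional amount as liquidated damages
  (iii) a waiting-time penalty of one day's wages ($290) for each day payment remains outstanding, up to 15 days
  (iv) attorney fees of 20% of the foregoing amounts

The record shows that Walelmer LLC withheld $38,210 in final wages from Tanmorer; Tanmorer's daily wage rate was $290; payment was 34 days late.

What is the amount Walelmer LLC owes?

Liquidated damages (equal amount): $38,210
Penalty days: min(34, 15) = 15
Waiting-time penalty: 15 × $290 = $4,350
Subtotal: $38,210 + $38,210 + $4,350 = $80,770
Attorney fees: 20% of $80,770 = $16,154
Total award: $80,770 + $16,154 = $96,924

Total award: $96,924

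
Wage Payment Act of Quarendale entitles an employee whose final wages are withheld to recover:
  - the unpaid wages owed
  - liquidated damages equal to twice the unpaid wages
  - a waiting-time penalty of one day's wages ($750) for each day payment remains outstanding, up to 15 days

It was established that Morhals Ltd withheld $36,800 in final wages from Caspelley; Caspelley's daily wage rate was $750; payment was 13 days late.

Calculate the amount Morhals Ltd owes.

$120,150

Doubled: 2 × $36,800 = $73,600
Penalty days: min(13, 15) = 13
Waiting-time penalty: 13 × $750 = $9,750
Total award: $36,800 + $73,600 + $9,750 = $120,150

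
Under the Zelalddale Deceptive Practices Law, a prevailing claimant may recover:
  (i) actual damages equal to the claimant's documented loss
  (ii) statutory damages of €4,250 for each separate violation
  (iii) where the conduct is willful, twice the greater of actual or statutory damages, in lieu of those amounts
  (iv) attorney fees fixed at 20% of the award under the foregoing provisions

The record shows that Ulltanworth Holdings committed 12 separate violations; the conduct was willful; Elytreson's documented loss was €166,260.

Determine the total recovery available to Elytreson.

€399,024

Statutory damages: 12 × €4,250 = €51,000
Greater of actual damages (€166,260) or statutory damages (€51,000): €166,260
Doubled: 2 × €166,260 = €332,520
Attorney fees: 20% of €332,520 = €66,504
Total recovery: €332,520 + €66,504 = €399,024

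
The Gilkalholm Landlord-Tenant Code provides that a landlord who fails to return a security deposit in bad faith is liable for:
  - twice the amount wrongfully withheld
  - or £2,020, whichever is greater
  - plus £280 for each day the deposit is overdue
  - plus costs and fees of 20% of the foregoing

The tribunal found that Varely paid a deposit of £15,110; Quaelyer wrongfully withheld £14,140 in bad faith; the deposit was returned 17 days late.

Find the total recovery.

£39,648

Doubled: 2 × £14,140 = £28,280
Minimum £2,020: £28,280 meets the minimum, no increase.
Late-return penalty: 17 × £280 = £4,760
Damages plus late penalty: £28,280 + £4,760 = £33,040
Costs and fees: 20% of £33,040 = £6,608
Total recovery: £33,040 + £6,608 = £39,648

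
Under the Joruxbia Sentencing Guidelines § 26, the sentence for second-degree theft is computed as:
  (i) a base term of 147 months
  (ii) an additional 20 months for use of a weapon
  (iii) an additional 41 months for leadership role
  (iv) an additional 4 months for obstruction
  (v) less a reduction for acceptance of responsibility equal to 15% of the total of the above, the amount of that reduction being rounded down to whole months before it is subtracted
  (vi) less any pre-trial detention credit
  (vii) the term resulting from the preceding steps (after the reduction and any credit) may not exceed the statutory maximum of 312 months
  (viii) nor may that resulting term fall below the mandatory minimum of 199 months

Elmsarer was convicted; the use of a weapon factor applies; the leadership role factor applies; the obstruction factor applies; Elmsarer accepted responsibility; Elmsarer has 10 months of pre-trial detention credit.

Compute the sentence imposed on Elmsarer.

Use of a weapon enhancement: +20 months
Leadership role enhancement: +41 months
Obstruction enhancement: +4 months
Adjusted term: 147 months + 20 months + 41 months + 4 months = 212 months
Acceptance of responsibility reduction: 15% of 212 months = 31 months (rounded down)
After reduction: 212 − 31 = 181 months
Less pre-trial detention credit: 181 months − 10 months = 171 months
Cap at 312 months: 171 months is within the cap, no reduction.
Minimum 199 months: 171 months is below the minimum → 199 months

Sentence: 199 months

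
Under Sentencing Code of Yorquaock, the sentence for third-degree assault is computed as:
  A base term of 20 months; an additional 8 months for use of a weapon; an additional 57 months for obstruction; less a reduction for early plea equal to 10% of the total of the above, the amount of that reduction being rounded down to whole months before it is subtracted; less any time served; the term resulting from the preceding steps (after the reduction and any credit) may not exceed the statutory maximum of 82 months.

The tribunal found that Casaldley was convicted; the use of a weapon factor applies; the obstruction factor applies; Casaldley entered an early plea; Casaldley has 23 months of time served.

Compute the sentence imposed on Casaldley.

54 months

Use of a weapon enhancement: +8 months
Obstruction enhancement: +57 months
Adjusted term: 20 months + 8 months + 57 months = 85 months
Early plea reduction: 10% of 85 months = 8 months (rounded down)
After reduction: 85 − 8 = 77 months
Less time served: 77 months − 23 months = 54 months
Cap at 82 months: 54 months is within the cap, no reduction.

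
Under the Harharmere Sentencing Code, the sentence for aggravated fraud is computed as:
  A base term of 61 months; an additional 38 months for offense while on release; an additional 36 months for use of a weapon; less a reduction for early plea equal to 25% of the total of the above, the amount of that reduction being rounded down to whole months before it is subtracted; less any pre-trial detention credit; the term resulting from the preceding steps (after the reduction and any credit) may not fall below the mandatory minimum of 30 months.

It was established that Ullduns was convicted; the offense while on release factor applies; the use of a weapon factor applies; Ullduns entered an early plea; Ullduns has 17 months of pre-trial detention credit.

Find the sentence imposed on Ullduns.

Offense while on release enhancement: +38 months
Use of a weapon enhancement: +36 months
Adjusted term: 61 months + 38 months + 36 months = 135 months
Early plea reduction: 25% of 135 months = 33 months (rounded down)
After reduction: 135 − 33 = 102 months
Less pre-trial detention credit: 102 months − 17 months = 85 months
Minimum 30 months: 85 months meets the minimum, no increase.

85 months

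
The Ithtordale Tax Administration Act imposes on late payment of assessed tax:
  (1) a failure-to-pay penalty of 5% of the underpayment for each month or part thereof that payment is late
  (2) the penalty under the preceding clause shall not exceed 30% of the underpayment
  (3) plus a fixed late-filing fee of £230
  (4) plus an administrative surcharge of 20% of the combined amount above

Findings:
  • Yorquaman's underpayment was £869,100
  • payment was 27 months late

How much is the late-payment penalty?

Accrued rate: 5% × 27 = 135%, capped at 30% → 30%
Failure-to-pay penalty: 30% of £869,100 = £260,730
Penalty before surcharge: £260,730 + £230 = £260,960
Administrative surcharge: 20% of £260,960 = £52,192
Total penalty: £260,960 + £52,192 = £313,152

£313,152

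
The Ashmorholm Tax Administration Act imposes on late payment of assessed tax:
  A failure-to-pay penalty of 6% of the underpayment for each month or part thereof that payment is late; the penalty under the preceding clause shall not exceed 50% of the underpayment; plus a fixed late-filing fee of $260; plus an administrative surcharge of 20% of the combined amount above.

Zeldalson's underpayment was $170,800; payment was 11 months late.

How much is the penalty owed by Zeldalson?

Accrued rate: 6% × 11 = 66%, capped at 50% → 50%
Failure-to-pay penalty: 50% of $170,800 = $85,400
Penalty before surcharge: $85,400 + $260 = $85,660
Administrative surcharge: 20% of $85,660 = $17,132
Total penalty: $85,660 + $17,132 = $102,792

$102,792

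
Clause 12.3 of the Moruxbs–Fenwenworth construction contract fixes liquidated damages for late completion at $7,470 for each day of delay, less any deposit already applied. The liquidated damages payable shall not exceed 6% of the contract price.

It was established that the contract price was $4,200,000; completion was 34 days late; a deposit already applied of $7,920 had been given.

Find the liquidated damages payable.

$246,060

Per-day damages: 34 × $7,470 = $253,980
Less deposit already applied: $253,980 − $7,920 = $246,060
Cap: 6% of $4,200,000 = $252,000
Cap at $252,000: $246,060 is within the cap, no reduction.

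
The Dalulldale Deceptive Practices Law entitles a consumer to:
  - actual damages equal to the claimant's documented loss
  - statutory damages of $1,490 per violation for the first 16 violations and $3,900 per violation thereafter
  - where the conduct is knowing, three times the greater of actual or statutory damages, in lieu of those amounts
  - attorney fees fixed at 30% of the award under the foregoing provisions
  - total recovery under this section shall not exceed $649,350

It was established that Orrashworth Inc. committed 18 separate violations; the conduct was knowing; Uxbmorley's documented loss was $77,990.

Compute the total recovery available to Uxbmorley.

$304,161

First 16 violations: 16 × $1,490 = $23,840
Remaining violations: (18 − 16) × $3,900 = $7,800
Statutory damages: $23,840 + $7,800 = $31,640
Greater of actual damages ($77,990) or statutory damages ($31,640): $77,990
Trebled: 3 × $77,990 = $233,970
Attorney fees: 30% of $233,970 = $70,191
Total before cap: $233,970 + $70,191 = $304,161
Cap at $649,350: $304,161 is within the cap, no reduction.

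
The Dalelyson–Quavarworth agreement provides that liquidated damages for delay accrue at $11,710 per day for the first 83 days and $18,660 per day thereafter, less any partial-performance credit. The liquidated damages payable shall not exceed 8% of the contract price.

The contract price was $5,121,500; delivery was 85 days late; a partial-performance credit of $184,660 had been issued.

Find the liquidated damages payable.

$409,720

First 83 days: 83 × $11,710 = $971,930
Remaining days: (85 − 83) × $18,660 = $37,320
Accrued per-day damages: $971,930 + $37,320 = $1,009,250
Less partial-performance credit: $1,009,250 − $184,660 = $824,590
Cap: 8% of $5,121,500 = $409,720
Cap at $409,720: $824,590 exceeds the cap → $409,720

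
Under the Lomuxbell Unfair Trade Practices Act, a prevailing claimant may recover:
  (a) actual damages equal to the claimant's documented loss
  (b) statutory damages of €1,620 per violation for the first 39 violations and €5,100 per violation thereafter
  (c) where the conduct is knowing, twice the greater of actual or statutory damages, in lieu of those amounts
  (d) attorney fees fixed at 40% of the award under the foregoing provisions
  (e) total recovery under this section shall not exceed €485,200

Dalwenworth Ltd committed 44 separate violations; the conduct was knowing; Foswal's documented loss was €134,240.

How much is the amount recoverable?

First 39 violations: 39 × €1,620 = €63,180
Remaining violations: (44 − 39) × €5,100 = €25,500
Statutory damages: €63,180 + €25,500 = €88,680
Greater of actual damages (€134,240) or statutory damages (€88,680): €134,240
Doubled: 2 × €134,240 = €268,480
Attorney fees: 40% of €268,480 = €107,392
Total before cap: €268,480 + €107,392 = €375,872
Cap at €485,200: €375,872 is within the cap, no reduction.

€375,872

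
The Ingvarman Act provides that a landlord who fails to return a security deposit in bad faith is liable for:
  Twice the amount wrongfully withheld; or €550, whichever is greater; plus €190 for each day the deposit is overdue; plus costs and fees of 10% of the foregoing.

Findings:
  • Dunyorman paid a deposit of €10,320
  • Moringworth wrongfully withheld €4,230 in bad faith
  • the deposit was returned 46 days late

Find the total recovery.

Recovery: €18,920

Doubled: 2 × €4,230 = €8,460
Minimum €550: €8,460 meets the minimum, no increase.
Late-return penalty: 46 × €190 = €8,740
Damages plus late penalty: €8,460 + €8,740 = €17,200
Costs and fees: 10% of €17,200 = €1,720
Total recovery: €17,200 + €1,720 = €18,920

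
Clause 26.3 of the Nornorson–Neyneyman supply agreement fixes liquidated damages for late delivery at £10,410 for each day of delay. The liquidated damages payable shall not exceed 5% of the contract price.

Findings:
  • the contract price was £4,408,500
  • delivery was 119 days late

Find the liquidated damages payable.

£220,425

Per-day damages: 119 × £10,410 = £1,238,790
Cap: 5% of £4,408,500 = £220,425
Cap at £220,425: £1,238,790 exceeds the cap → £220,425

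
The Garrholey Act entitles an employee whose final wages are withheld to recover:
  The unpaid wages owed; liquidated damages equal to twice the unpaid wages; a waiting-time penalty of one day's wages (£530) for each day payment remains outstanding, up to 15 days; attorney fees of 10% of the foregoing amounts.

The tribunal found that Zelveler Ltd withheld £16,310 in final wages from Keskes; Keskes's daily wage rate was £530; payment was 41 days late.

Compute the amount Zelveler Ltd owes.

Doubled: 2 × £16,310 = £32,620
Penalty days: min(41, 15) = 15
Waiting-time penalty: 15 × £530 = £7,950
Subtotal: £16,310 + £32,620 + £7,950 = £56,880
Attorney fees: 10% of £56,880 = £5,688
Total award: £56,880 + £5,688 = £62,568

£62,568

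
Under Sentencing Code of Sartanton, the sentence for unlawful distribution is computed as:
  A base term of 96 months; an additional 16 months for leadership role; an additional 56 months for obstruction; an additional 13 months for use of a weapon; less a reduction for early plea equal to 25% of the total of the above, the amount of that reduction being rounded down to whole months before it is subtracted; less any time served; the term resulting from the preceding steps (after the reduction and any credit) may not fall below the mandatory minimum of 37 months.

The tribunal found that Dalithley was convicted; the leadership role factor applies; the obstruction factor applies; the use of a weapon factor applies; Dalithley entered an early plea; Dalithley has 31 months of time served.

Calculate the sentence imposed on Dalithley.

Sentence: 105 months

Leadership role enhancement: +16 months
Obstruction enhancement: +56 months
Use of a weapon enhancement: +13 months
Adjusted term: 96 months + 16 months + 56 months + 13 months = 181 months
Early plea reduction: 25% of 181 months = 45 months (rounded down)
After reduction: 181 − 45 = 136 months
Less time served: 136 months − 31 months = 105 months
Minimum 37 months: 105 months meets the minimum, no increase.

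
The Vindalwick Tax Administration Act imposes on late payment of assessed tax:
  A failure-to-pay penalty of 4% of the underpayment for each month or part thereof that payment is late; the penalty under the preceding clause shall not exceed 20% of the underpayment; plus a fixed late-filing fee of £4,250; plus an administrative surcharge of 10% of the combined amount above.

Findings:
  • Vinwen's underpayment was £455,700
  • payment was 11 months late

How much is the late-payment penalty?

Penalty: £104,929

Accrued rate: 4% × 11 = 44%, capped at 20% → 20%
Failure-to-pay penalty: 20% of £455,700 = £91,140
Penalty before surcharge: £91,140 + £4,250 = £95,390
Administrative surcharge: 10% of £95,390 = £9,539
Total penalty: £95,390 + £9,539 = £104,929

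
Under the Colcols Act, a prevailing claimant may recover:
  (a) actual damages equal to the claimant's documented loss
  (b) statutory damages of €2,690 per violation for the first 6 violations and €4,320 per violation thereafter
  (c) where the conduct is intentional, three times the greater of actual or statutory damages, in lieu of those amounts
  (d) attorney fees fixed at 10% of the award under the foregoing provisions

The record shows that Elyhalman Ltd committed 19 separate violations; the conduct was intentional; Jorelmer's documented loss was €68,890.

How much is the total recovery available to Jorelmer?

First 6 violations: 6 × €2,690 = €16,140
Remaining violations: (19 − 6) × €4,320 = €56,160
Statutory damages: €16,140 + €56,160 = €72,300
Greater of actual damages (€68,890) or statutory damages (€72,300): €72,300
Trebled: 3 × €72,300 = €216,900
Attorney fees: 10% of €216,900 = €21,690
Total recovery: €216,900 + €21,690 = €238,590

Total recovery: €238,590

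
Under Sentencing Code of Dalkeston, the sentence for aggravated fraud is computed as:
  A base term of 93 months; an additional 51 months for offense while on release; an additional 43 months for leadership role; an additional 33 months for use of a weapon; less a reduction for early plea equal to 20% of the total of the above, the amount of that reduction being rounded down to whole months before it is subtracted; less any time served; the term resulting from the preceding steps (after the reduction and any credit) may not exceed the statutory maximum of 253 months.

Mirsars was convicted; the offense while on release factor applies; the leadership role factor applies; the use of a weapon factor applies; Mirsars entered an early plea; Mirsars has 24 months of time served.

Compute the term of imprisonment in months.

Offense while on release enhancement: +51 months
Leadership role enhancement: +43 months
Use of a weapon enhancement: +33 months
Adjusted term: 93 months + 51 months + 43 months + 33 months = 220 months
Early plea reduction: 20% of 220 months = 44 months (rounded down)
After reduction: 220 − 44 = 176 months
Less time served: 176 months − 24 months = 152 months
Cap at 253 months: 152 months is within the cap, no reduction.

152 months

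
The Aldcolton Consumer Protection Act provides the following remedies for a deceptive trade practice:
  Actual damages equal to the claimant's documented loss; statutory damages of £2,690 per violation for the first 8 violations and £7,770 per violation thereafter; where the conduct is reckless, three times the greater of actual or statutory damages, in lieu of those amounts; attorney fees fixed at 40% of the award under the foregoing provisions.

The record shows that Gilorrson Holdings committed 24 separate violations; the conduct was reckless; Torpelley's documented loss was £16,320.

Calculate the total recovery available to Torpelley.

First 8 violations: 8 × £2,690 = £21,520
Remaining violations: (24 − 8) × £7,770 = £124,320
Statutory damages: £21,520 + £124,320 = £145,840
Greater of actual damages (£16,320) or statutory damages (£145,840): £145,840
Trebled: 3 × £145,840 = £437,520
Attorney fees: 40% of £437,520 = £175,008
Total recovery: £437,520 + £175,008 = £612,528

£612,528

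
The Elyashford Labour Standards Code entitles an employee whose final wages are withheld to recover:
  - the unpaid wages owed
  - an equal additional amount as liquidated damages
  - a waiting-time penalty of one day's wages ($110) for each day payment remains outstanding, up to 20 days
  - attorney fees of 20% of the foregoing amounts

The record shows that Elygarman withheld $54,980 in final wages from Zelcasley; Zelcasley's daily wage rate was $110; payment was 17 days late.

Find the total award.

Liquidated damages (equal amount): $54,980
Penalty days: min(17, 20) = 17
Waiting-time penalty: 17 × $110 = $1,870
Subtotal: $54,980 + $54,980 + $1,870 = $111,830
Attorney fees: 20% of $111,830 = $22,366
Total award: $111,830 + $22,366 = $134,196

$134,196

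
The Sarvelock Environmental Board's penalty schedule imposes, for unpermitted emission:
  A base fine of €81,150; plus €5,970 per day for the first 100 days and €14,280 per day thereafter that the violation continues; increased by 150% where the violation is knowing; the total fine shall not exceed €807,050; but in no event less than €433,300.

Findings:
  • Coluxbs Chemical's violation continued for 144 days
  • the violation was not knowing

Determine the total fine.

First 100 days: 100 × €5,970 = €597,000
Remaining days: (144 − 100) × €14,280 = €628,320
Per-day component: €597,000 + €628,320 = €1,225,320
Base plus per-day: €81,150 + €1,225,320 = €1,306,470
The violation was not knowing: no 150% increase.
Cap at €807,050: €1,306,470 exceeds the cap → €807,050
Minimum €433,300: €807,050 meets the minimum, no increase.

€807,050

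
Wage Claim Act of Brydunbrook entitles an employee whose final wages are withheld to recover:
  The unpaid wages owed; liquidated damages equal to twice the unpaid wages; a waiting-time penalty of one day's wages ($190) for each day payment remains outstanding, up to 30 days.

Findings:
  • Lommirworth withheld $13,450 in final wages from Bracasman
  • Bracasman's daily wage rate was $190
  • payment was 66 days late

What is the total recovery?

Doubled: 2 × $13,450 = $26,900
Penalty days: min(66, 30) = 30
Waiting-time penalty: 30 × $190 = $5,700
Total award: $13,450 + $26,900 + $5,700 = $46,050

$46,050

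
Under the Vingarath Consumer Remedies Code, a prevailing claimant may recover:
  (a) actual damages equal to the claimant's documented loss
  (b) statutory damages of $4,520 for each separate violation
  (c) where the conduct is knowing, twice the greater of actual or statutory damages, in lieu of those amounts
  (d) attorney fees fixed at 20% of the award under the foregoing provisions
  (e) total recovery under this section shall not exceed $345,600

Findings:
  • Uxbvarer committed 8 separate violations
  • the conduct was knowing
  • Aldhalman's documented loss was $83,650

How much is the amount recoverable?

Statutory damages: 8 × $4,520 = $36,160
Greater of actual damages ($83,650) or statutory damages ($36,160): $83,650
Doubled: 2 × $83,650 = $167,300
Attorney fees: 20% of $167,300 = $33,460
Total before cap: $167,300 + $33,460 = $200,760
Cap at $345,600: $200,760 is within the cap, no reduction.

$200,760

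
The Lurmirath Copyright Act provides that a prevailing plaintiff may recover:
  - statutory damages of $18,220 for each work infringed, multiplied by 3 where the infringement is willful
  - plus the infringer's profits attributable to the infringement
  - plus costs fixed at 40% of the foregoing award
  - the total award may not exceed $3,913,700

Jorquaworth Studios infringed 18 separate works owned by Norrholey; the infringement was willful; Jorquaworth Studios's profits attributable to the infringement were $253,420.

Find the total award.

$1,732,220

Statutory damages: 18 × $18,220 = $327,960
Trebled: 3 × $327,960 = $983,880
Combined award: $983,880 + $253,420 = $1,237,300
Costs: 40% of $1,237,300 = $494,920
Award plus costs: $1,237,300 + $494,920 = $1,732,220
Cap at $3,913,700: $1,732,220 is within the cap, no reduction.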